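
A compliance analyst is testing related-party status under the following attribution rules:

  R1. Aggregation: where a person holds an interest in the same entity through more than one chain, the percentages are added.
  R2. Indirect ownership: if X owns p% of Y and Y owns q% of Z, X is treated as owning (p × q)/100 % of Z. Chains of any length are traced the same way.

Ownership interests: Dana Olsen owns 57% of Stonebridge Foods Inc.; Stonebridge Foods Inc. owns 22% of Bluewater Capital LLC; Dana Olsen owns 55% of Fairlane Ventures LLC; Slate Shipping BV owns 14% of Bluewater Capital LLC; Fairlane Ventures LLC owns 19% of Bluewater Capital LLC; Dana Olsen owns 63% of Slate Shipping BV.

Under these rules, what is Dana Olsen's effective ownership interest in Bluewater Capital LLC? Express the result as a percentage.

Chain via Stonebridge Foods Inc. (R2): 57% × 22% = 12.54% of Bluewater Capital LLC.
Chain via Fairlane Ventures LLC (R2): 55% × 19% = 10.45% of Bluewater Capital LLC.
Chain via Slate Shipping BV (R2): 63% × 14% = 8.82% of Bluewater Capital LLC.
Aggregating (R1): 12.54% + 10.45% + 8.82% = 31.81%.

31.81%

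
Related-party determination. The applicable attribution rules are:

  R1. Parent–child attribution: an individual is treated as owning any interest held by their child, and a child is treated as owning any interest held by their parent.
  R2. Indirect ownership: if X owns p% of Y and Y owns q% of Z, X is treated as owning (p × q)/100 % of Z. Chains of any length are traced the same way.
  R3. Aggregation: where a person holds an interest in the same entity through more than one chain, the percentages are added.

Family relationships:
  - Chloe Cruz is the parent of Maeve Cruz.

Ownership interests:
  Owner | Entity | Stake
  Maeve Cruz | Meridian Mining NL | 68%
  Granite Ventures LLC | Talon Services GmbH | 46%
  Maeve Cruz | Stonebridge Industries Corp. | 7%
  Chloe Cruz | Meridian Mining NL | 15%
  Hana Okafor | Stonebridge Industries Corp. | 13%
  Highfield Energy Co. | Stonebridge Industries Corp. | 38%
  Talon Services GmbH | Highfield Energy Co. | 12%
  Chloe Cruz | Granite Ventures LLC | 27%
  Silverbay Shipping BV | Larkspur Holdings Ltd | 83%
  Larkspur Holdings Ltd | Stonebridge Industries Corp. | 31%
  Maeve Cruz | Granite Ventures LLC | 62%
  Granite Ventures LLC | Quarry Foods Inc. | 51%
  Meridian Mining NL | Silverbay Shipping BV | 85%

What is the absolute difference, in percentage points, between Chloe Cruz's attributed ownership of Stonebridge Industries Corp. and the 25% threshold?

2.019379

By parent–child attribution (R1), Chloe Cruz is treated as also owning Maeve Cruz's interest in Meridian Mining NL, giving 15% + 68% = 83%.
By parent–child attribution (R1), Chloe Cruz is treated as also owning Maeve Cruz's interest in Granite Ventures LLC, giving 27% + 62% = 89%.
By parent–child attribution (R1), Chloe Cruz is treated as owning Maeve Cruz's 7% interest in Stonebridge Industries Corp.
Chain via Meridian Mining NL → Silverbay Shipping BV → Larkspur Holdings Ltd (R2): 83% × 85% × 83% × 31% = 18.152515% of Stonebridge Industries Corp.
Chain via Granite Ventures LLC → Talon Services GmbH → Highfield Energy Co. (R2): 89% × 46% × 12% × 38% = 1.866864% of Stonebridge Industries Corp.
Direct interest in Stonebridge Industries Corp: 7%.
Aggregating (R3): 18.152515% + 1.866864% + 7% = 27.019379%.
27.019379% exceeds the 25% threshold by 2.019379 percentage points.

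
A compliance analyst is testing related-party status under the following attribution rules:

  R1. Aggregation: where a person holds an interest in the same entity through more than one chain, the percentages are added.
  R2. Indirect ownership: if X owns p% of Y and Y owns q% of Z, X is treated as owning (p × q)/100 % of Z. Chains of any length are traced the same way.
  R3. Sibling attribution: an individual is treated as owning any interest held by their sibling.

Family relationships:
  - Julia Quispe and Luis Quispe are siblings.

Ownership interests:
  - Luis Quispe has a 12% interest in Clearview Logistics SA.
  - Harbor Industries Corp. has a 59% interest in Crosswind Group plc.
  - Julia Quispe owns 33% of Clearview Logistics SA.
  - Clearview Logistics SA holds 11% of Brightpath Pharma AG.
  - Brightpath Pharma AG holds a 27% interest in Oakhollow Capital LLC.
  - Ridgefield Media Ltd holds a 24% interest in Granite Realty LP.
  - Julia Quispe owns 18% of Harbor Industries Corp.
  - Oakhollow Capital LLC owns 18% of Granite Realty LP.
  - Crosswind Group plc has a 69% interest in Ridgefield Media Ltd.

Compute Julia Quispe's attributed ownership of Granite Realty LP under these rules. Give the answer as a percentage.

By sibling attribution (R3), Julia Quispe is treated as also owning Luis Quispe's interest in Clearview Logistics SA, giving 33% + 12% = 45%.
Chain via Harbor Industries Corp. → Crosswind Group plc → Ridgefield Media Ltd (R2): 18% × 59% × 69% × 24% = 1.758672% of Granite Realty LP.
Chain via Clearview Logistics SA → Brightpath Pharma AG → Oakhollow Capital LLC (R2): 45% × 11% × 27% × 18% = 0.24057% of Granite Realty LP.
Aggregating (R1): 1.758672% + 0.24057% = 1.999242%.

1.999242%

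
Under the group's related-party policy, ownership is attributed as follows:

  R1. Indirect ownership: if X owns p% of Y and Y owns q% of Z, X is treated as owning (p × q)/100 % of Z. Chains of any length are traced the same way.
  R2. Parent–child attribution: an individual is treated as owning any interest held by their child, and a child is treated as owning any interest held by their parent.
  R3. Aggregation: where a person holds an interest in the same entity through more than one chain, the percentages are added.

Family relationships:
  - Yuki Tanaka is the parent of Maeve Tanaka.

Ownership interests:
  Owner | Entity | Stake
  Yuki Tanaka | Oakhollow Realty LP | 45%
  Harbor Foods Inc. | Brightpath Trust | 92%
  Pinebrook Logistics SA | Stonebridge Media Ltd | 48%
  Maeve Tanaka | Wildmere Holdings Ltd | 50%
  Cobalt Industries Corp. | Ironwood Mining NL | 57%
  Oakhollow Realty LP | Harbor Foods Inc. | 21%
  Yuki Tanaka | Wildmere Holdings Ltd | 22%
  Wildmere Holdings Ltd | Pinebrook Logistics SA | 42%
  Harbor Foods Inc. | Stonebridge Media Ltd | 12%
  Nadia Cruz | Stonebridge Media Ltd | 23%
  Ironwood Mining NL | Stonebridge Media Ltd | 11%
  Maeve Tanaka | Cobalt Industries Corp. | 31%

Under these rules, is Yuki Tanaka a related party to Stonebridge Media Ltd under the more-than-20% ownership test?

By parent–child attribution (R2), Yuki Tanaka is treated as also owning Maeve Tanaka's interest in Wildmere Holdings Ltd, giving 22% + 50% = 72%.
By parent–child attribution (R2), Yuki Tanaka is treated as owning Maeve Tanaka's 31% interest in Cobalt Industries Corp.
Chain via Wildmere Holdings Ltd → Pinebrook Logistics SA (R1): 72% × 42% × 48% = 14.5152% of Stonebridge Media Ltd.
Chain via Oakhollow Realty LP → Harbor Foods Inc. (R1): 45% × 21% × 12% = 1.134% of Stonebridge Media Ltd.
Chain via Cobalt Industries Corp. → Ironwood Mining NL (R1): 31% × 57% × 11% = 1.9437% of Stonebridge Media Ltd.
Aggregating (R3): 14.5152% + 1.134% + 1.9437% = 17.5929%.
17.5929% does not exceed the 20% threshold, so Yuki is not a related party to Stonebridge Media Ltd.

No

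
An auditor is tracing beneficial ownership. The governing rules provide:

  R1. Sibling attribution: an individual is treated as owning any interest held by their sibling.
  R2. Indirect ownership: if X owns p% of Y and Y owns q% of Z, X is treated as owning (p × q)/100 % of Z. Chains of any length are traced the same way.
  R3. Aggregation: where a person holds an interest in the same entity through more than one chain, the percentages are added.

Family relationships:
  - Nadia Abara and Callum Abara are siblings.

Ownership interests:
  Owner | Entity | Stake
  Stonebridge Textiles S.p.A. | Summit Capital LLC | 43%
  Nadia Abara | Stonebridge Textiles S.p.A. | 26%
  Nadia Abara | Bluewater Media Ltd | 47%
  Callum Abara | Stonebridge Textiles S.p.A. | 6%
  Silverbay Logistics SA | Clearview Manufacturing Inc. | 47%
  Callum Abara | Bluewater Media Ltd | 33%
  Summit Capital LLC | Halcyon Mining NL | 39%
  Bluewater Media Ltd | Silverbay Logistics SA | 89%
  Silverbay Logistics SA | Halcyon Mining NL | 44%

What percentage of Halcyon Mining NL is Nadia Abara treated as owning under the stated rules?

By sibling attribution (R1), Nadia Abara is treated as also owning Callum Abara's interest in Bluewater Media Ltd, giving 47% + 33% = 80%.
By sibling attribution (R1), Nadia Abara is treated as also owning Callum Abara's interest in Stonebridge Textiles S.p.A, giving 26% + 6% = 32%.
Chain via Bluewater Media Ltd → Silverbay Logistics SA (R2): 80% × 89% × 44% = 31.328% of Halcyon Mining NL.
Chain via Stonebridge Textiles S.p.A. → Summit Capital LLC (R2): 32% × 43% × 39% = 5.3664% of Halcyon Mining NL.
Aggregating (R3): 31.328% + 5.3664% = 36.6944%.

36.6944%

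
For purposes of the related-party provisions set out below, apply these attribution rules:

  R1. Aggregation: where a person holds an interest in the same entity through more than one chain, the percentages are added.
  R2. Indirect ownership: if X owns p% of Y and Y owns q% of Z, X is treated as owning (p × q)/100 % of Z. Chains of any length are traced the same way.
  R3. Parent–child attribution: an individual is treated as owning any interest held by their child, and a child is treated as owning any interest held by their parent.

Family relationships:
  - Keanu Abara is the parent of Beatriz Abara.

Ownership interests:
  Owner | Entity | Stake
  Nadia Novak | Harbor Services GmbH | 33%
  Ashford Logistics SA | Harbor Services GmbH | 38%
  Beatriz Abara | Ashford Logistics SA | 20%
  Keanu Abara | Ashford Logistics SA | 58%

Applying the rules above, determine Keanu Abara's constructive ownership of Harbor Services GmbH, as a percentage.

By parent–child attribution (R3), Keanu Abara is treated as also owning Beatriz Abara's interest in Ashford Logistics SA, giving 58% + 20% = 78%.
Chain via Ashford Logistics SA (R2): 78% × 38% = 29.64% of Harbor Services GmbH.

29.64%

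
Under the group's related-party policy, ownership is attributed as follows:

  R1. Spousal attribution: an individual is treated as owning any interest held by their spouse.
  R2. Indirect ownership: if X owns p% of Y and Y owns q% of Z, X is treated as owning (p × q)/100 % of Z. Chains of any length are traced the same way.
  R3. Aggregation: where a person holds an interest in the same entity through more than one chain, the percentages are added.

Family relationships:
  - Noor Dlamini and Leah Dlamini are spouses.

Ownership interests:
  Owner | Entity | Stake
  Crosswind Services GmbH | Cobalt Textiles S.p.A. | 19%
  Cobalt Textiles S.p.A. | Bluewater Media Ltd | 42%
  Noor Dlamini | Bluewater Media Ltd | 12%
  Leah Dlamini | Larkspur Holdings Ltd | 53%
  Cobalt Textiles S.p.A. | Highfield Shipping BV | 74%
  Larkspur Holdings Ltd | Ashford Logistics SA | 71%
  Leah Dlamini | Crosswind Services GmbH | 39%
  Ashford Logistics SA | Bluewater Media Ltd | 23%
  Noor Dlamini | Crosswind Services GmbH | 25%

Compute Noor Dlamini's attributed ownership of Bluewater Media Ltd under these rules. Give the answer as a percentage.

25.7621%

By spousal attribution (R1), Noor Dlamini is treated as also owning Leah Dlamini's interest in Crosswind Services GmbH, giving 25% + 39% = 64%.
By spousal attribution (R1), Noor Dlamini is treated as owning Leah Dlamini's 53% interest in Larkspur Holdings Ltd.
Chain via Crosswind Services GmbH → Cobalt Textiles S.p.A. (R2): 64% × 19% × 42% = 5.1072% of Bluewater Media Ltd.
Direct interest in Bluewater Media Ltd: 12%.
Chain via Larkspur Holdings Ltd → Ashford Logistics SA (R2): 53% × 71% × 23% = 8.6549% of Bluewater Media Ltd.
Aggregating (R3): 5.1072% + 12% + 8.6549% = 25.7621%.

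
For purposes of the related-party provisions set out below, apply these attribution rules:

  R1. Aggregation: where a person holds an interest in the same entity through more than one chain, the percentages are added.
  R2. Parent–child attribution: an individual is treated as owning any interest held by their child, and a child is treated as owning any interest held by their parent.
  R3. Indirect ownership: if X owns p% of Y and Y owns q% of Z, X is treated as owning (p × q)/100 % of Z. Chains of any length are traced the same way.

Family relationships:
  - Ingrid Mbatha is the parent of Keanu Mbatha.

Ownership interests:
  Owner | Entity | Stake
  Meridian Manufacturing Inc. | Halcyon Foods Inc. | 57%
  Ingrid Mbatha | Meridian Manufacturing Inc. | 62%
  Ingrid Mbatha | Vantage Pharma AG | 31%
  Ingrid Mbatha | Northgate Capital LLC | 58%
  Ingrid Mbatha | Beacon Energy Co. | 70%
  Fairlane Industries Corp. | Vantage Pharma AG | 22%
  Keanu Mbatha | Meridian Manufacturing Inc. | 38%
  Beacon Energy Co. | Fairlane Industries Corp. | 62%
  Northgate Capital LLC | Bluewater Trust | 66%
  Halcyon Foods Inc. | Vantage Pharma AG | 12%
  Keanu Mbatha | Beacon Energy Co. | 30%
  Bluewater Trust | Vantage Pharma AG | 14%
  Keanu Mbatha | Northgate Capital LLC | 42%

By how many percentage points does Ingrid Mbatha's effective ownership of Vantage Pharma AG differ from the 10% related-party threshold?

By parent–child attribution (R2), Ingrid Mbatha is treated as also owning Keanu Mbatha's interest in Northgate Capital LLC, giving 58% + 42% = 100%.
By parent–child attribution (R2), Ingrid Mbatha is treated as also owning Keanu Mbatha's interest in Beacon Energy Co, giving 70% + 30% = 100%.
By parent–child attribution (R2), Ingrid Mbatha is treated as also owning Keanu Mbatha's interest in Meridian Manufacturing Inc, giving 62% + 38% = 100%.
Chain via Northgate Capital LLC → Bluewater Trust (R3): 100% × 66% × 14% = 9.24% of Vantage Pharma AG.
Chain via Beacon Energy Co. → Fairlane Industries Corp. (R3): 100% × 62% × 22% = 13.64% of Vantage Pharma AG.
Chain via Meridian Manufacturing Inc. → Halcyon Foods Inc. (R3): 100% × 57% × 12% = 6.84% of Vantage Pharma AG.
Direct interest in Vantage Pharma AG: 31%.
Aggregating (R1): 9.24% + 13.64% + 6.84% + 31% = 60.72%.
60.72% exceeds the 10% threshold by 50.72 percentage points.

50.72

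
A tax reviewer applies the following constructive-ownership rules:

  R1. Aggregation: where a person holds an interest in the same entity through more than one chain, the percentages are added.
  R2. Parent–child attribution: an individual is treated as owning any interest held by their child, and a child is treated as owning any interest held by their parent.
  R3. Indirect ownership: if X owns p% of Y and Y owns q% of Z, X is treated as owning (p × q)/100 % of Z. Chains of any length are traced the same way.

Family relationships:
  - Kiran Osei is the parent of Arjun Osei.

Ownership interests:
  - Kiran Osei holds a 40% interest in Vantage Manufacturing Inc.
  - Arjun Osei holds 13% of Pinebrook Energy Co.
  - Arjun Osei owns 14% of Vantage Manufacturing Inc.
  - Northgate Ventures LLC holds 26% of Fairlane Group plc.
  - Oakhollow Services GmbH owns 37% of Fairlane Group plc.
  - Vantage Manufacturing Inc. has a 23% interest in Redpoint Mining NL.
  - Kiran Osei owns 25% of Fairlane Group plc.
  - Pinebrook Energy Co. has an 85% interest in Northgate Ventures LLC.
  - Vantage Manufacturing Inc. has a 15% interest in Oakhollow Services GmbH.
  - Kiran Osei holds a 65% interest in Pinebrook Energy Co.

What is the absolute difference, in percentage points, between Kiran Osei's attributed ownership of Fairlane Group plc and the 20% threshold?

By parent–child attribution (R2), Kiran Osei is treated as also owning Arjun Osei's interest in Pinebrook Energy Co, giving 65% + 13% = 78%.
By parent–child attribution (R2), Kiran Osei is treated as also owning Arjun Osei's interest in Vantage Manufacturing Inc, giving 40% + 14% = 54%.
Chain via Pinebrook Energy Co. → Northgate Ventures LLC (R3): 78% × 85% × 26% = 17.238% of Fairlane Group plc.
Chain via Vantage Manufacturing Inc. → Oakhollow Services GmbH (R3): 54% × 15% × 37% = 2.997% of Fairlane Group plc.
Direct interest in Fairlane Group plc: 25%.
Aggregating (R1): 17.238% + 2.997% + 25% = 45.235%.
45.235% exceeds the 20% threshold by 25.235 percentage points.

25.235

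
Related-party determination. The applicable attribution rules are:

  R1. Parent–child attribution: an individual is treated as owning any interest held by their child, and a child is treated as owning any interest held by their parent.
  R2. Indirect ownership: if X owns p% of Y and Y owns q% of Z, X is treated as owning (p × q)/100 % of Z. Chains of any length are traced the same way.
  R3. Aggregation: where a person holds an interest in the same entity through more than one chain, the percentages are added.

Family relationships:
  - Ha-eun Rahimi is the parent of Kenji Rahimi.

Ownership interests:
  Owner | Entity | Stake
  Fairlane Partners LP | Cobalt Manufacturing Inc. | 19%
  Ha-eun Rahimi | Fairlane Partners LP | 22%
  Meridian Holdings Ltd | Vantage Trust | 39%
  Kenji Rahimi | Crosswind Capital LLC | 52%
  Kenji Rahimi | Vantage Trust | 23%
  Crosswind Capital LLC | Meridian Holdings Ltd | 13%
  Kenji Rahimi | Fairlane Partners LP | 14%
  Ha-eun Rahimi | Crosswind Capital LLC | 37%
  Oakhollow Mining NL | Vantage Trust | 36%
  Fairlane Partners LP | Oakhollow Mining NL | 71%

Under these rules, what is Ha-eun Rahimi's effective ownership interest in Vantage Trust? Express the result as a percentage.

36.7139%

By parent–child attribution (R1), Ha-eun Rahimi is treated as also owning Kenji Rahimi's interest in Fairlane Partners LP, giving 22% + 14% = 36%.
By parent–child attribution (R1), Ha-eun Rahimi is treated as also owning Kenji Rahimi's interest in Crosswind Capital LLC, giving 37% + 52% = 89%.
By parent–child attribution (R1), Ha-eun Rahimi is treated as owning Kenji Rahimi's 23% interest in Vantage Trust.
Chain via Fairlane Partners LP → Oakhollow Mining NL (R2): 36% × 71% × 36% = 9.2016% of Vantage Trust.
Chain via Crosswind Capital LLC → Meridian Holdings Ltd (R2): 89% × 13% × 39% = 4.5123% of Vantage Trust.
Direct interest in Vantage Trust: 23%.
Aggregating (R3): 9.2016% + 4.5123% + 23% = 36.7139%.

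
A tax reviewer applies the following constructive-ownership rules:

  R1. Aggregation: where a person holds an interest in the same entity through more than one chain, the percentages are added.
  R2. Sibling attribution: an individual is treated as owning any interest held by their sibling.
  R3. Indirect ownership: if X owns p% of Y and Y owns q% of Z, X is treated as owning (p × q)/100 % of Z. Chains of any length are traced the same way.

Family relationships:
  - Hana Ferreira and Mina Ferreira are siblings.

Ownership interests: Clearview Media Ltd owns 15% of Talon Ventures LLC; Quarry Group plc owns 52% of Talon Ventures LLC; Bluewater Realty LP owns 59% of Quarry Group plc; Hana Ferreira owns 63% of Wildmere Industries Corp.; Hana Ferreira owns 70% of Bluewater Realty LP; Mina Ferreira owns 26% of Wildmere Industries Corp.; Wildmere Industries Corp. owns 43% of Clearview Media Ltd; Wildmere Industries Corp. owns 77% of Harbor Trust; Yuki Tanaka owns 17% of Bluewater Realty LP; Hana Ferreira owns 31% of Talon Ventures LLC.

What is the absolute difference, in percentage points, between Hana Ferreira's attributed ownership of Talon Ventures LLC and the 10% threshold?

48.2165

By sibling attribution (R2), Hana Ferreira is treated as also owning Mina Ferreira's interest in Wildmere Industries Corp, giving 63% + 26% = 89%.
Chain via Bluewater Realty LP → Quarry Group plc (R3): 70% × 59% × 52% = 21.476% of Talon Ventures LLC.
Chain via Wildmere Industries Corp. → Clearview Media Ltd (R3): 89% × 43% × 15% = 5.7405% of Talon Ventures LLC.
Direct interest in Talon Ventures LLC: 31%.
Aggregating (R1): 21.476% + 5.7405% + 31% = 58.2165%.
58.2165% exceeds the 10% threshold by 48.2165 percentage points.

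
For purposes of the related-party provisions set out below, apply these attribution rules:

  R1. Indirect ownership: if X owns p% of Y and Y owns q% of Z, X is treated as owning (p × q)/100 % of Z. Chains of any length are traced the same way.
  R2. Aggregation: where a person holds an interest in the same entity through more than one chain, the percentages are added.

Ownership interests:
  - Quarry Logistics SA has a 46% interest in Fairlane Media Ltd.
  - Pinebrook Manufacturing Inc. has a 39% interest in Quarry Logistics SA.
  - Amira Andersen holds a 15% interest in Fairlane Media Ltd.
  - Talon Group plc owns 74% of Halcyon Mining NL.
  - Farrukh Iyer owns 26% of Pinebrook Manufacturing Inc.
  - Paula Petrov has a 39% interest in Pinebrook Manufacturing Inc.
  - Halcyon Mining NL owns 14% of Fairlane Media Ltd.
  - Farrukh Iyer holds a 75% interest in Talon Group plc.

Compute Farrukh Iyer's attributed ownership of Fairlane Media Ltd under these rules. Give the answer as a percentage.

12.4344%

Chain via Pinebrook Manufacturing Inc. → Quarry Logistics SA (R1): 26% × 39% × 46% = 4.6644% of Fairlane Media Ltd.
Chain via Talon Group plc → Halcyon Mining NL (R1): 75% × 74% × 14% = 7.77% of Fairlane Media Ltd.
Aggregating (R2): 4.6644% + 7.77% = 12.4344%.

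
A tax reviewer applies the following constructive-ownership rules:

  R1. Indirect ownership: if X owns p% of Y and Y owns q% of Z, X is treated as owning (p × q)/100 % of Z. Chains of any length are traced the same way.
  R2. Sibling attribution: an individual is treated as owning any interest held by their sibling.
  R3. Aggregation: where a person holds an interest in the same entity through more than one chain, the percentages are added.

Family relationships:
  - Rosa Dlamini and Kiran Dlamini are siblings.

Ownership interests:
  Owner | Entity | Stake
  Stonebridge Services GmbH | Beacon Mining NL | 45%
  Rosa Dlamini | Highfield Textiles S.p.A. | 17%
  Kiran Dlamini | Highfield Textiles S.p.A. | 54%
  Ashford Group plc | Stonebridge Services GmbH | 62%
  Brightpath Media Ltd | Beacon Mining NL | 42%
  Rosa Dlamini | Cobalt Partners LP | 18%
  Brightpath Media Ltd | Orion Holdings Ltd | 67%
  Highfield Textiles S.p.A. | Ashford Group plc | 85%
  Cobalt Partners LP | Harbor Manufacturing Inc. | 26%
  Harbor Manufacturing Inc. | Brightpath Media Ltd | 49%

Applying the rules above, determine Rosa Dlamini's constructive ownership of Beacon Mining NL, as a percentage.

By sibling attribution (R2), Rosa Dlamini is treated as also owning Kiran Dlamini's interest in Highfield Textiles S.p.A, giving 17% + 54% = 71%.
Chain via Highfield Textiles S.p.A. → Ashford Group plc → Stonebridge Services GmbH (R1): 71% × 85% × 62% × 45% = 16.83765% of Beacon Mining NL.
Chain via Cobalt Partners LP → Harbor Manufacturing Inc. → Brightpath Media Ltd (R1): 18% × 26% × 49% × 42% = 0.963144% of Beacon Mining NL.
Aggregating (R3): 16.83765% + 0.963144% = 17.800794%.

17.800794%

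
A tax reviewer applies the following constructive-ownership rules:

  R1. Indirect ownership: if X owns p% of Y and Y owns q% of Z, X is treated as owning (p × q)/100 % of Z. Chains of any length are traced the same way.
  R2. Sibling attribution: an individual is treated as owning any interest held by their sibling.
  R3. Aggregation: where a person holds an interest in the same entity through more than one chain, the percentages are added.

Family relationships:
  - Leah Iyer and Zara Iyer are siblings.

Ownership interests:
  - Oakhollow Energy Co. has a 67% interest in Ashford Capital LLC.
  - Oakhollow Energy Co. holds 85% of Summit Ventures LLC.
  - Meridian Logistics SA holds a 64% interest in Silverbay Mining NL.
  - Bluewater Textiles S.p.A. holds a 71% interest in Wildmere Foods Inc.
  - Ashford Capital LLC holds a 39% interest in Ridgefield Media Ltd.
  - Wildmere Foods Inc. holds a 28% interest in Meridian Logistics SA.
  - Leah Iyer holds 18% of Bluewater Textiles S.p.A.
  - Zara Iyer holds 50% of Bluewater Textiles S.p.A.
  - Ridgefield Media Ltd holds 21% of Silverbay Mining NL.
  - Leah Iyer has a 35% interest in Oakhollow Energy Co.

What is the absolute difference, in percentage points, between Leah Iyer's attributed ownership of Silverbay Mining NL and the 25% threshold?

14.427669

By sibling attribution (R2), Leah Iyer is treated as also owning Zara Iyer's interest in Bluewater Textiles S.p.A, giving 18% + 50% = 68%.
Chain via Bluewater Textiles S.p.A. → Wildmere Foods Inc. → Meridian Logistics SA (R1): 68% × 71% × 28% × 64% = 8.651776% of Silverbay Mining NL.
Chain via Oakhollow Energy Co. → Ashford Capital LLC → Ridgefield Media Ltd (R1): 35% × 67% × 39% × 21% = 1.920555% of Silverbay Mining NL.
Aggregating (R3): 8.651776% + 1.920555% = 10.572331%.
10.572331% falls short of the 25% threshold by 14.427669 percentage points.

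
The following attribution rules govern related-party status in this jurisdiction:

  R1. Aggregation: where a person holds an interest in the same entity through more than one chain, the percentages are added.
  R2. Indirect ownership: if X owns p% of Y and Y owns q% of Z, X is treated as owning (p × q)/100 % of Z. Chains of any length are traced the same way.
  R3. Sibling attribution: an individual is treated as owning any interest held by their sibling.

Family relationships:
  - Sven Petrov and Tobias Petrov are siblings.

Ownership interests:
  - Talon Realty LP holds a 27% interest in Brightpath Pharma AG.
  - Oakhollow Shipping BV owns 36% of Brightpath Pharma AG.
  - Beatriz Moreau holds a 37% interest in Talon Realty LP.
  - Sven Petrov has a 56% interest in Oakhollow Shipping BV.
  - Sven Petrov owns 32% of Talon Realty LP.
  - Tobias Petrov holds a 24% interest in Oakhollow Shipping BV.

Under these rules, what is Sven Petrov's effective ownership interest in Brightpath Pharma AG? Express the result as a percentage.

By sibling attribution (R3), Sven Petrov is treated as also owning Tobias Petrov's interest in Oakhollow Shipping BV, giving 56% + 24% = 80%.
Chain via Talon Realty LP (R2): 32% × 27% = 8.64% of Brightpath Pharma AG.
Chain via Oakhollow Shipping BV (R2): 80% × 36% = 28.8% of Brightpath Pharma AG.
Aggregating (R1): 8.64% + 28.8% = 37.44%.

37.44%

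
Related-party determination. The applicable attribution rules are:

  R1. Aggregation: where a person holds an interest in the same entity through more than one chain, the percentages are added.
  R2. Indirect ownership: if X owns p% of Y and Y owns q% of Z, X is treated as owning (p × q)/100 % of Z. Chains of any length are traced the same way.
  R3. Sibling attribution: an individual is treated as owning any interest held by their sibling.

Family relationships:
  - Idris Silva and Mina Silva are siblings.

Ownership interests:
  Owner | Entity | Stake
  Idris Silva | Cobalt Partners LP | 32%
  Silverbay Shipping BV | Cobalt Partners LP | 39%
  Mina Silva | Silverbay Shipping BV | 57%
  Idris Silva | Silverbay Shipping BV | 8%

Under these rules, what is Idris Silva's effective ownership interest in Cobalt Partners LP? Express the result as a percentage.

By sibling attribution (R3), Idris Silva is treated as also owning Mina Silva's interest in Silverbay Shipping BV, giving 8% + 57% = 65%.
Chain via Silverbay Shipping BV (R2): 65% × 39% = 25.35% of Cobalt Partners LP.
Direct interest in Cobalt Partners LP: 32%.
Aggregating (R1): 25.35% + 32% = 57.35%.

57.35%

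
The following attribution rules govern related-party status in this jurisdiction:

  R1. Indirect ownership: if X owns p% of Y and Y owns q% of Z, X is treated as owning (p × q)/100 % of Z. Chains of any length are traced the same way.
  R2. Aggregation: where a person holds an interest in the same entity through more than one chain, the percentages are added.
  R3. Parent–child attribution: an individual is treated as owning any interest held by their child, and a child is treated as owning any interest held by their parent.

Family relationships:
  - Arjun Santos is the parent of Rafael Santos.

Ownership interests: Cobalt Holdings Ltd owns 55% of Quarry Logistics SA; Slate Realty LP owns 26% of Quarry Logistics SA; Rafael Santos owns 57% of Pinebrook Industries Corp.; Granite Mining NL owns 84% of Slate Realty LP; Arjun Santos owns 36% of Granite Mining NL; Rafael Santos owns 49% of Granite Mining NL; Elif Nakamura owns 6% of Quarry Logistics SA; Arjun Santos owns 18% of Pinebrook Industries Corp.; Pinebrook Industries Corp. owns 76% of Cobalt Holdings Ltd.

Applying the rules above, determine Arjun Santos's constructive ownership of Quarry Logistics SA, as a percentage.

By parent–child attribution (R3), Arjun Santos is treated as also owning Rafael Santos's interest in Granite Mining NL, giving 36% + 49% = 85%.
By parent–child attribution (R3), Arjun Santos is treated as also owning Rafael Santos's interest in Pinebrook Industries Corp, giving 18% + 57% = 75%.
Chain via Granite Mining NL → Slate Realty LP (R1): 85% × 84% × 26% = 18.564% of Quarry Logistics SA.
Chain via Pinebrook Industries Corp. → Cobalt Holdings Ltd (R1): 75% × 76% × 55% = 31.35% of Quarry Logistics SA.
Aggregating (R2): 18.564% + 31.35% = 49.914%.

49.914%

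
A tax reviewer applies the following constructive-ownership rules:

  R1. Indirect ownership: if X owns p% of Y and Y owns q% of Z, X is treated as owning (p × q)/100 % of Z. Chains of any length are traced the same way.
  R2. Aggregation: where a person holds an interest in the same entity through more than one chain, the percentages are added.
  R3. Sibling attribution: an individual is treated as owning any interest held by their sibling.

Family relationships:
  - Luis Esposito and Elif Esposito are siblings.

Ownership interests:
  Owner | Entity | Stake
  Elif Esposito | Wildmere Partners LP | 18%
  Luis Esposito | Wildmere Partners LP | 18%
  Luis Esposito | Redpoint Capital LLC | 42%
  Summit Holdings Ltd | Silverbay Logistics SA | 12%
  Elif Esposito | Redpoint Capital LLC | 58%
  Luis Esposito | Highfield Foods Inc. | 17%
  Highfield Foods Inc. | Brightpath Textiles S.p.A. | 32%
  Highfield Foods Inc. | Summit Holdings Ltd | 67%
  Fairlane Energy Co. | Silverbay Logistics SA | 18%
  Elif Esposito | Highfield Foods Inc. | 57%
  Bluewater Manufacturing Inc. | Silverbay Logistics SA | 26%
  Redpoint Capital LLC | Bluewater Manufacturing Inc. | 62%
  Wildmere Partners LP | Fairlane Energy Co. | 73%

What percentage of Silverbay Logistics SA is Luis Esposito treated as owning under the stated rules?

26.8%

By sibling attribution (R3), Luis Esposito is treated as also owning Elif Esposito's interest in Wildmere Partners LP, giving 18% + 18% = 36%.
By sibling attribution (R3), Luis Esposito is treated as also owning Elif Esposito's interest in Highfield Foods Inc, giving 17% + 57% = 74%.
By sibling attribution (R3), Luis Esposito is treated as also owning Elif Esposito's interest in Redpoint Capital LLC, giving 42% + 58% = 100%.
Chain via Wildmere Partners LP → Fairlane Energy Co. (R1): 36% × 73% × 18% = 4.7304% of Silverbay Logistics SA.
Chain via Highfield Foods Inc. → Summit Holdings Ltd (R1): 74% × 67% × 12% = 5.9496% of Silverbay Logistics SA.
Chain via Redpoint Capital LLC → Bluewater Manufacturing Inc. (R1): 100% × 62% × 26% = 16.12% of Silverbay Logistics SA.
Aggregating (R2): 4.7304% + 5.9496% + 16.12% = 26.8%.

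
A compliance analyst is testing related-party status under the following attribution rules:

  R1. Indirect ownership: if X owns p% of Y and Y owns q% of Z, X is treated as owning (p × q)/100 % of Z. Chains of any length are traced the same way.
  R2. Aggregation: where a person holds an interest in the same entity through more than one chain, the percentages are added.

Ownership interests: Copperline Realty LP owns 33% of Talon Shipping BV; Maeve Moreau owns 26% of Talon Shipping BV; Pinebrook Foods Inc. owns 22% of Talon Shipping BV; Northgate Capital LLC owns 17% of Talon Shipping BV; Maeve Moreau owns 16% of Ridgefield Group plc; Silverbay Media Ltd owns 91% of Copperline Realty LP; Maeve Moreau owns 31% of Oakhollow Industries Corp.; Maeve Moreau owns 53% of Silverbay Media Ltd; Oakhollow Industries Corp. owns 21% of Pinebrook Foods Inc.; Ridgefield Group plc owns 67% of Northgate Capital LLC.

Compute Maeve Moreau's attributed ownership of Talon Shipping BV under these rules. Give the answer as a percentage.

Chain via Oakhollow Industries Corp. → Pinebrook Foods Inc. (R1): 31% × 21% × 22% = 1.4322% of Talon Shipping BV.
Chain via Ridgefield Group plc → Northgate Capital LLC (R1): 16% × 67% × 17% = 1.8224% of Talon Shipping BV.
Chain via Silverbay Media Ltd → Copperline Realty LP (R1): 53% × 91% × 33% = 15.9159% of Talon Shipping BV.
Direct interest in Talon Shipping BV: 26%.
Aggregating (R2): 1.4322% + 1.8224% + 15.9159% + 26% = 45.1705%.

45.1705%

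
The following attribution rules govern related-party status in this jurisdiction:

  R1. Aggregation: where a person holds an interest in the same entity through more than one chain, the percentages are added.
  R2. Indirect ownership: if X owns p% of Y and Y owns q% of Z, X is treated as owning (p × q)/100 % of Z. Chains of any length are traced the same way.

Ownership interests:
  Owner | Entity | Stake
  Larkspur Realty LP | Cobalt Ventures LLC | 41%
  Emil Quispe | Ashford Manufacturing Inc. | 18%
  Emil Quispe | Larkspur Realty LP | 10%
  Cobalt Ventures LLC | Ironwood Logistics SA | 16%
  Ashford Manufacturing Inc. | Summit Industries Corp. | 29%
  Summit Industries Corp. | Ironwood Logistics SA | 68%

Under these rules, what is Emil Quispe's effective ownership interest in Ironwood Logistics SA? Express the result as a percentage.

Chain via Larkspur Realty LP → Cobalt Ventures LLC (R2): 10% × 41% × 16% = 0.656% of Ironwood Logistics SA.
Chain via Ashford Manufacturing Inc. → Summit Industries Corp. (R2): 18% × 29% × 68% = 3.5496% of Ironwood Logistics SA.
Aggregating (R1): 0.656% + 3.5496% = 4.2056%.

4.2056%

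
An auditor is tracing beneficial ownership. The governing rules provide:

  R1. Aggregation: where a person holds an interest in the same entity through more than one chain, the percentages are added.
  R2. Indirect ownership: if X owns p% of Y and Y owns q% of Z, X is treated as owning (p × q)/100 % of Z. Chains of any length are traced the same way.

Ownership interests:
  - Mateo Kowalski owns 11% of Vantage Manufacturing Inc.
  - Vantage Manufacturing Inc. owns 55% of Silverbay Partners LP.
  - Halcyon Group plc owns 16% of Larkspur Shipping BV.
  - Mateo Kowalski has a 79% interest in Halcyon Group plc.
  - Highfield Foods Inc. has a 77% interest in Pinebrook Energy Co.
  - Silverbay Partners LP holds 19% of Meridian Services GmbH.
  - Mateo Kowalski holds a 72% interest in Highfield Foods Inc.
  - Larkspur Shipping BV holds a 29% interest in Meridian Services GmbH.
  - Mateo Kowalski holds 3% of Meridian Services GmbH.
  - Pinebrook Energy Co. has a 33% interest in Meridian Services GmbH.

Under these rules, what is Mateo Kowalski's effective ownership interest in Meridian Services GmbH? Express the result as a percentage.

26.1103%

Chain via Halcyon Group plc → Larkspur Shipping BV (R2): 79% × 16% × 29% = 3.6656% of Meridian Services GmbH.
Chain via Highfield Foods Inc. → Pinebrook Energy Co. (R2): 72% × 77% × 33% = 18.2952% of Meridian Services GmbH.
Chain via Vantage Manufacturing Inc. → Silverbay Partners LP (R2): 11% × 55% × 19% = 1.1495% of Meridian Services GmbH.
Direct interest in Meridian Services GmbH: 3%.
Aggregating (R1): 3.6656% + 18.2952% + 1.1495% + 3% = 26.1103%.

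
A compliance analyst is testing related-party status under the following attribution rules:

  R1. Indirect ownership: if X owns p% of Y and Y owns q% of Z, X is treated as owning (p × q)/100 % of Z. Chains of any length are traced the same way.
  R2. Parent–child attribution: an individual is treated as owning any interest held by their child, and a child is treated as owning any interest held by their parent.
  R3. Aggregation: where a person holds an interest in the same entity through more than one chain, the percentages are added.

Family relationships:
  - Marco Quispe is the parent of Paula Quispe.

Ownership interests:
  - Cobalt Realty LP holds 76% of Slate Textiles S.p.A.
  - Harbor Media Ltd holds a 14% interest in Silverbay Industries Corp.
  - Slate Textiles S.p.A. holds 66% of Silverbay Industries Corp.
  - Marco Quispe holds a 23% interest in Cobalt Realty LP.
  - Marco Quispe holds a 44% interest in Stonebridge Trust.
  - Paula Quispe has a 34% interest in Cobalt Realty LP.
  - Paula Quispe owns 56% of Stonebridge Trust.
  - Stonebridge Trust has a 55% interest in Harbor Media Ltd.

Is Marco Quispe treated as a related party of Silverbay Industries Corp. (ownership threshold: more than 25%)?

By parent–child attribution (R2), Marco Quispe is treated as also owning Paula Quispe's interest in Cobalt Realty LP, giving 23% + 34% = 57%.
By parent–child attribution (R2), Marco Quispe is treated as also owning Paula Quispe's interest in Stonebridge Trust, giving 44% + 56% = 100%.
Chain via Cobalt Realty LP → Slate Textiles S.p.A. (R1): 57% × 76% × 66% = 28.5912% of Silverbay Industries Corp.
Chain via Stonebridge Trust → Harbor Media Ltd (R1): 100% × 55% × 14% = 7.7% of Silverbay Industries Corp.
Aggregating (R3): 28.5912% + 7.7% = 36.2912%.
36.2912% exceeds the 25% threshold, so Marco is a related party to Silverbay Industries Corp.

Yes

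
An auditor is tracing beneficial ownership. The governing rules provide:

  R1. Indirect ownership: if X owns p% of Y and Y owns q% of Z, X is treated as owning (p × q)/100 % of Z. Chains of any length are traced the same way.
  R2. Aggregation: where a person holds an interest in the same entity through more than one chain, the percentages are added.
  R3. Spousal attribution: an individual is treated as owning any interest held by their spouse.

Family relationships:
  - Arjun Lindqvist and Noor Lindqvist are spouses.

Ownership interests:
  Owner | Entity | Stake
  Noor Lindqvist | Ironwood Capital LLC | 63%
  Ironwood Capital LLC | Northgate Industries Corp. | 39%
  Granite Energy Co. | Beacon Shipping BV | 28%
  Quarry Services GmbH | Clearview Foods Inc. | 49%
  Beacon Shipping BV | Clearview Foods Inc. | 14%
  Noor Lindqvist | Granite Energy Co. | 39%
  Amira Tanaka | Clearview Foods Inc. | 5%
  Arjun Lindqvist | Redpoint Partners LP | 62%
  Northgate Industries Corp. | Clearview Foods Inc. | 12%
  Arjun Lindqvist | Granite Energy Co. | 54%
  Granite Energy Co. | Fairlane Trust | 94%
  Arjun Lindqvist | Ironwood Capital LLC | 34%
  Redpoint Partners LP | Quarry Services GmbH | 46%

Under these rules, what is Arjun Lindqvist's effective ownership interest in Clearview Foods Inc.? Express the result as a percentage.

22.16%

By spousal attribution (R3), Arjun Lindqvist is treated as also owning Noor Lindqvist's interest in Granite Energy Co, giving 54% + 39% = 93%.
By spousal attribution (R3), Arjun Lindqvist is treated as also owning Noor Lindqvist's interest in Ironwood Capital LLC, giving 34% + 63% = 97%.
Chain via Granite Energy Co. → Beacon Shipping BV (R1): 93% × 28% × 14% = 3.6456% of Clearview Foods Inc.
Chain via Redpoint Partners LP → Quarry Services GmbH (R1): 62% × 46% × 49% = 13.9748% of Clearview Foods Inc.
Chain via Ironwood Capital LLC → Northgate Industries Corp. (R1): 97% × 39% × 12% = 4.5396% of Clearview Foods Inc.
Aggregating (R2): 3.6456% + 13.9748% + 4.5396% = 22.16%.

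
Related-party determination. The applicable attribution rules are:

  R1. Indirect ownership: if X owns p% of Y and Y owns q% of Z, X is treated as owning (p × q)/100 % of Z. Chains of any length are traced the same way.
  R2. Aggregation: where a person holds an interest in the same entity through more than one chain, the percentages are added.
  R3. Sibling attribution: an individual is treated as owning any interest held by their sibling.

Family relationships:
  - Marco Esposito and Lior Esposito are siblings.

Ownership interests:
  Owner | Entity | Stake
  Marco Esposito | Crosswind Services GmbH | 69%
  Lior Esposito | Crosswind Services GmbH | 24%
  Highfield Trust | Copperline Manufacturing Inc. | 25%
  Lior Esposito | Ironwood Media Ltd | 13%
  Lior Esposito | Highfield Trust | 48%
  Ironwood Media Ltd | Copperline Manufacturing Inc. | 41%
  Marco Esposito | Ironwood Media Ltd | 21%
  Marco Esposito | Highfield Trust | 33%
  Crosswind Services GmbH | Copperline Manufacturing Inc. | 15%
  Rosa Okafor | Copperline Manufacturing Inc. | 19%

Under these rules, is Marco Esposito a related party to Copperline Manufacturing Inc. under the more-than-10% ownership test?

Yes

By sibling attribution (R3), Marco Esposito is treated as also owning Lior Esposito's interest in Ironwood Media Ltd, giving 21% + 13% = 34%.
By sibling attribution (R3), Marco Esposito is treated as also owning Lior Esposito's interest in Crosswind Services GmbH, giving 69% + 24% = 93%.
By sibling attribution (R3), Marco Esposito is treated as also owning Lior Esposito's interest in Highfield Trust, giving 33% + 48% = 81%.
Chain via Ironwood Media Ltd (R1): 34% × 41% = 13.94% of Copperline Manufacturing Inc.
Chain via Crosswind Services GmbH (R1): 93% × 15% = 13.95% of Copperline Manufacturing Inc.
Chain via Highfield Trust (R1): 81% × 25% = 20.25% of Copperline Manufacturing Inc.
Aggregating (R2): 13.94% + 13.95% + 20.25% = 48.14%.
48.14% exceeds the 10% threshold, so Marco is a related party to Copperline Manufacturing Inc.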